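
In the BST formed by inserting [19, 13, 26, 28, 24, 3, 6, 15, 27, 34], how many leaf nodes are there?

Tree built from: [19, 13, 26, 28, 24, 3, 6, 15, 27, 34]
Tree (level-order array): [19, 13, 26, 3, 15, 24, 28, None, 6, None, None, None, None, 27, 34]
Rule: A leaf has 0 children.
Per-node child counts:
  node 19: 2 child(ren)
  node 13: 2 child(ren)
  node 3: 1 child(ren)
  node 6: 0 child(ren)
  node 15: 0 child(ren)
  node 26: 2 child(ren)
  node 24: 0 child(ren)
  node 28: 2 child(ren)
  node 27: 0 child(ren)
  node 34: 0 child(ren)
Matching nodes: [6, 15, 24, 27, 34]
Count of leaf nodes: 5


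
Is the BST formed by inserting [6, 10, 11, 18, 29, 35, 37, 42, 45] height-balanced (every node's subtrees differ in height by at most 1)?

Tree (level-order array): [6, None, 10, None, 11, None, 18, None, 29, None, 35, None, 37, None, 42, None, 45]
Definition: a tree is height-balanced if, at every node, |h(left) - h(right)| <= 1 (empty subtree has height -1).
Bottom-up per-node check:
  node 45: h_left=-1, h_right=-1, diff=0 [OK], height=0
  node 42: h_left=-1, h_right=0, diff=1 [OK], height=1
  node 37: h_left=-1, h_right=1, diff=2 [FAIL (|-1-1|=2 > 1)], height=2
  node 35: h_left=-1, h_right=2, diff=3 [FAIL (|-1-2|=3 > 1)], height=3
  node 29: h_left=-1, h_right=3, diff=4 [FAIL (|-1-3|=4 > 1)], height=4
  node 18: h_left=-1, h_right=4, diff=5 [FAIL (|-1-4|=5 > 1)], height=5
  node 11: h_left=-1, h_right=5, diff=6 [FAIL (|-1-5|=6 > 1)], height=6
  node 10: h_left=-1, h_right=6, diff=7 [FAIL (|-1-6|=7 > 1)], height=7
  node 6: h_left=-1, h_right=7, diff=8 [FAIL (|-1-7|=8 > 1)], height=8
Node 37 violates the condition: |-1 - 1| = 2 > 1.
Result: Not balanced


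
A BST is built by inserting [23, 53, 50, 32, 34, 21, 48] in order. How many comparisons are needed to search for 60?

Search path for 60: 23 -> 53
Found: False
Comparisons: 2


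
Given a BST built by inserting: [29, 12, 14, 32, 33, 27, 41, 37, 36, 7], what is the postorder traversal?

Tree insertion order: [29, 12, 14, 32, 33, 27, 41, 37, 36, 7]
Tree (level-order array): [29, 12, 32, 7, 14, None, 33, None, None, None, 27, None, 41, None, None, 37, None, 36]
Postorder traversal: [7, 27, 14, 12, 36, 37, 41, 33, 32, 29]


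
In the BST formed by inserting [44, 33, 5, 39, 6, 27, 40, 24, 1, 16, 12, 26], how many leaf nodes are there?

Tree built from: [44, 33, 5, 39, 6, 27, 40, 24, 1, 16, 12, 26]
Tree (level-order array): [44, 33, None, 5, 39, 1, 6, None, 40, None, None, None, 27, None, None, 24, None, 16, 26, 12]
Rule: A leaf has 0 children.
Per-node child counts:
  node 44: 1 child(ren)
  node 33: 2 child(ren)
  node 5: 2 child(ren)
  node 1: 0 child(ren)
  node 6: 1 child(ren)
  node 27: 1 child(ren)
  node 24: 2 child(ren)
  node 16: 1 child(ren)
  node 12: 0 child(ren)
  node 26: 0 child(ren)
  node 39: 1 child(ren)
  node 40: 0 child(ren)
Matching nodes: [1, 12, 26, 40]
Count of leaf nodes: 4


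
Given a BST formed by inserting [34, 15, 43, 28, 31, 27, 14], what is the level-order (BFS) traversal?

Tree insertion order: [34, 15, 43, 28, 31, 27, 14]
Tree (level-order array): [34, 15, 43, 14, 28, None, None, None, None, 27, 31]
BFS from the root, enqueuing left then right child of each popped node:
  queue [34] -> pop 34, enqueue [15, 43], visited so far: [34]
  queue [15, 43] -> pop 15, enqueue [14, 28], visited so far: [34, 15]
  queue [43, 14, 28] -> pop 43, enqueue [none], visited so far: [34, 15, 43]
  queue [14, 28] -> pop 14, enqueue [none], visited so far: [34, 15, 43, 14]
  queue [28] -> pop 28, enqueue [27, 31], visited so far: [34, 15, 43, 14, 28]
  queue [27, 31] -> pop 27, enqueue [none], visited so far: [34, 15, 43, 14, 28, 27]
  queue [31] -> pop 31, enqueue [none], visited so far: [34, 15, 43, 14, 28, 27, 31]
Result: [34, 15, 43, 14, 28, 27, 31]


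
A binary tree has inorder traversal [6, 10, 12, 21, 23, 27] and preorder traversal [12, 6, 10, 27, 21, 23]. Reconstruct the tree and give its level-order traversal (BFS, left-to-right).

Inorder:  [6, 10, 12, 21, 23, 27]
Preorder: [12, 6, 10, 27, 21, 23]
Algorithm: preorder visits root first, so consume preorder in order;
for each root, split the current inorder slice at that value into
left-subtree inorder and right-subtree inorder, then recurse.
Recursive splits:
  root=12; inorder splits into left=[6, 10], right=[21, 23, 27]
  root=6; inorder splits into left=[], right=[10]
  root=10; inorder splits into left=[], right=[]
  root=27; inorder splits into left=[21, 23], right=[]
  root=21; inorder splits into left=[], right=[23]
  root=23; inorder splits into left=[], right=[]
Reconstructed level-order: [12, 6, 27, 10, 21, 23]


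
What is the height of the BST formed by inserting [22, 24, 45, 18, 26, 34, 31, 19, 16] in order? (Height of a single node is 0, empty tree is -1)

Insertion order: [22, 24, 45, 18, 26, 34, 31, 19, 16]
Tree (level-order array): [22, 18, 24, 16, 19, None, 45, None, None, None, None, 26, None, None, 34, 31]
Compute height bottom-up (empty subtree = -1):
  height(16) = 1 + max(-1, -1) = 0
  height(19) = 1 + max(-1, -1) = 0
  height(18) = 1 + max(0, 0) = 1
  height(31) = 1 + max(-1, -1) = 0
  height(34) = 1 + max(0, -1) = 1
  height(26) = 1 + max(-1, 1) = 2
  height(45) = 1 + max(2, -1) = 3
  height(24) = 1 + max(-1, 3) = 4
  height(22) = 1 + max(1, 4) = 5
Height = 5


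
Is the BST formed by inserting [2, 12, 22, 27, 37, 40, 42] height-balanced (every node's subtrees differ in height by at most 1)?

Tree (level-order array): [2, None, 12, None, 22, None, 27, None, 37, None, 40, None, 42]
Definition: a tree is height-balanced if, at every node, |h(left) - h(right)| <= 1 (empty subtree has height -1).
Bottom-up per-node check:
  node 42: h_left=-1, h_right=-1, diff=0 [OK], height=0
  node 40: h_left=-1, h_right=0, diff=1 [OK], height=1
  node 37: h_left=-1, h_right=1, diff=2 [FAIL (|-1-1|=2 > 1)], height=2
  node 27: h_left=-1, h_right=2, diff=3 [FAIL (|-1-2|=3 > 1)], height=3
  node 22: h_left=-1, h_right=3, diff=4 [FAIL (|-1-3|=4 > 1)], height=4
  node 12: h_left=-1, h_right=4, diff=5 [FAIL (|-1-4|=5 > 1)], height=5
  node 2: h_left=-1, h_right=5, diff=6 [FAIL (|-1-5|=6 > 1)], height=6
Node 37 violates the condition: |-1 - 1| = 2 > 1.
Result: Not balanced


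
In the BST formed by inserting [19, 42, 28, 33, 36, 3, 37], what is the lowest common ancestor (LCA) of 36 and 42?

Tree insertion order: [19, 42, 28, 33, 36, 3, 37]
Tree (level-order array): [19, 3, 42, None, None, 28, None, None, 33, None, 36, None, 37]
In a BST, the LCA of p=36, q=42 is the first node v on the
root-to-leaf path with p <= v <= q (go left if both < v, right if both > v).
Walk from root:
  at 19: both 36 and 42 > 19, go right
  at 42: 36 <= 42 <= 42, this is the LCA
LCA = 42


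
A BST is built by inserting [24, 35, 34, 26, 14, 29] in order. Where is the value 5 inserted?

Starting tree (level order): [24, 14, 35, None, None, 34, None, 26, None, None, 29]
Insertion path: 24 -> 14
Result: insert 5 as left child of 14
Final tree (level order): [24, 14, 35, 5, None, 34, None, None, None, 26, None, None, 29]


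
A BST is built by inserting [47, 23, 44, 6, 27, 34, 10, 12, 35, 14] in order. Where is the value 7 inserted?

Starting tree (level order): [47, 23, None, 6, 44, None, 10, 27, None, None, 12, None, 34, None, 14, None, 35]
Insertion path: 47 -> 23 -> 6 -> 10
Result: insert 7 as left child of 10
Final tree (level order): [47, 23, None, 6, 44, None, 10, 27, None, 7, 12, None, 34, None, None, None, 14, None, 35]


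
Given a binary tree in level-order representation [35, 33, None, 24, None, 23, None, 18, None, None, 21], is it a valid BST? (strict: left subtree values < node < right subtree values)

Level-order array: [35, 33, None, 24, None, 23, None, 18, None, None, 21]
Validate using subtree bounds (lo, hi): at each node, require lo < value < hi,
then recurse left with hi=value and right with lo=value.
Preorder trace (stopping at first violation):
  at node 35 with bounds (-inf, +inf): OK
  at node 33 with bounds (-inf, 35): OK
  at node 24 with bounds (-inf, 33): OK
  at node 23 with bounds (-inf, 24): OK
  at node 18 with bounds (-inf, 23): OK
  at node 21 with bounds (18, 23): OK
No violation found at any node.
Result: Valid BST


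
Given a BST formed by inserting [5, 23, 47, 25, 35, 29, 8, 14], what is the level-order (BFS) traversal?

Tree insertion order: [5, 23, 47, 25, 35, 29, 8, 14]
Tree (level-order array): [5, None, 23, 8, 47, None, 14, 25, None, None, None, None, 35, 29]
BFS from the root, enqueuing left then right child of each popped node:
  queue [5] -> pop 5, enqueue [23], visited so far: [5]
  queue [23] -> pop 23, enqueue [8, 47], visited so far: [5, 23]
  queue [8, 47] -> pop 8, enqueue [14], visited so far: [5, 23, 8]
  queue [47, 14] -> pop 47, enqueue [25], visited so far: [5, 23, 8, 47]
  queue [14, 25] -> pop 14, enqueue [none], visited so far: [5, 23, 8, 47, 14]
  queue [25] -> pop 25, enqueue [35], visited so far: [5, 23, 8, 47, 14, 25]
  queue [35] -> pop 35, enqueue [29], visited so far: [5, 23, 8, 47, 14, 25, 35]
  queue [29] -> pop 29, enqueue [none], visited so far: [5, 23, 8, 47, 14, 25, 35, 29]
Result: [5, 23, 8, 47, 14, 25, 35, 29]


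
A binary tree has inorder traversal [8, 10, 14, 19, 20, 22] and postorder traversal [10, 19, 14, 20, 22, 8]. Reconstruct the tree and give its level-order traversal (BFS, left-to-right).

Inorder:   [8, 10, 14, 19, 20, 22]
Postorder: [10, 19, 14, 20, 22, 8]
Algorithm: postorder visits root last, so walk postorder right-to-left;
each value is the root of the current inorder slice — split it at that
value, recurse on the right subtree first, then the left.
Recursive splits:
  root=8; inorder splits into left=[], right=[10, 14, 19, 20, 22]
  root=22; inorder splits into left=[10, 14, 19, 20], right=[]
  root=20; inorder splits into left=[10, 14, 19], right=[]
  root=14; inorder splits into left=[10], right=[19]
  root=19; inorder splits into left=[], right=[]
  root=10; inorder splits into left=[], right=[]
Reconstructed level-order: [8, 22, 20, 14, 10, 19]


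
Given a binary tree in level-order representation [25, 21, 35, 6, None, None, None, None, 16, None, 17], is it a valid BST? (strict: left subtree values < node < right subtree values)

Level-order array: [25, 21, 35, 6, None, None, None, None, 16, None, 17]
Validate using subtree bounds (lo, hi): at each node, require lo < value < hi,
then recurse left with hi=value and right with lo=value.
Preorder trace (stopping at first violation):
  at node 25 with bounds (-inf, +inf): OK
  at node 21 with bounds (-inf, 25): OK
  at node 6 with bounds (-inf, 21): OK
  at node 16 with bounds (6, 21): OK
  at node 17 with bounds (16, 21): OK
  at node 35 with bounds (25, +inf): OK
No violation found at any node.
Result: Valid BST


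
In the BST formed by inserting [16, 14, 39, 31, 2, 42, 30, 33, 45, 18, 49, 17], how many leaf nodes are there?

Tree built from: [16, 14, 39, 31, 2, 42, 30, 33, 45, 18, 49, 17]
Tree (level-order array): [16, 14, 39, 2, None, 31, 42, None, None, 30, 33, None, 45, 18, None, None, None, None, 49, 17]
Rule: A leaf has 0 children.
Per-node child counts:
  node 16: 2 child(ren)
  node 14: 1 child(ren)
  node 2: 0 child(ren)
  node 39: 2 child(ren)
  node 31: 2 child(ren)
  node 30: 1 child(ren)
  node 18: 1 child(ren)
  node 17: 0 child(ren)
  node 33: 0 child(ren)
  node 42: 1 child(ren)
  node 45: 1 child(ren)
  node 49: 0 child(ren)
Matching nodes: [2, 17, 33, 49]
Count of leaf nodes: 4


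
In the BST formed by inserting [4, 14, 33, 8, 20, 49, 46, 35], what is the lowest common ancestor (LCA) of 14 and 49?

Tree insertion order: [4, 14, 33, 8, 20, 49, 46, 35]
Tree (level-order array): [4, None, 14, 8, 33, None, None, 20, 49, None, None, 46, None, 35]
In a BST, the LCA of p=14, q=49 is the first node v on the
root-to-leaf path with p <= v <= q (go left if both < v, right if both > v).
Walk from root:
  at 4: both 14 and 49 > 4, go right
  at 14: 14 <= 14 <= 49, this is the LCA
LCA = 14


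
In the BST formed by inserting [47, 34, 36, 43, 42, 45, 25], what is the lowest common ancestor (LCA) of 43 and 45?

Tree insertion order: [47, 34, 36, 43, 42, 45, 25]
Tree (level-order array): [47, 34, None, 25, 36, None, None, None, 43, 42, 45]
In a BST, the LCA of p=43, q=45 is the first node v on the
root-to-leaf path with p <= v <= q (go left if both < v, right if both > v).
Walk from root:
  at 47: both 43 and 45 < 47, go left
  at 34: both 43 and 45 > 34, go right
  at 36: both 43 and 45 > 36, go right
  at 43: 43 <= 43 <= 45, this is the LCA
LCA = 43


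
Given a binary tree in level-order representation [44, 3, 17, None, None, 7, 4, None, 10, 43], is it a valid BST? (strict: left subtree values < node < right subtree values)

Level-order array: [44, 3, 17, None, None, 7, 4, None, 10, 43]
Validate using subtree bounds (lo, hi): at each node, require lo < value < hi,
then recurse left with hi=value and right with lo=value.
Preorder trace (stopping at first violation):
  at node 44 with bounds (-inf, +inf): OK
  at node 3 with bounds (-inf, 44): OK
  at node 17 with bounds (44, +inf): VIOLATION
Node 17 violates its bound: not (44 < 17 < +inf).
Result: Not a valid BST


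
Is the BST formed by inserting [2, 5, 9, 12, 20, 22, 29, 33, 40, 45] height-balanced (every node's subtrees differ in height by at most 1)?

Tree (level-order array): [2, None, 5, None, 9, None, 12, None, 20, None, 22, None, 29, None, 33, None, 40, None, 45]
Definition: a tree is height-balanced if, at every node, |h(left) - h(right)| <= 1 (empty subtree has height -1).
Bottom-up per-node check:
  node 45: h_left=-1, h_right=-1, diff=0 [OK], height=0
  node 40: h_left=-1, h_right=0, diff=1 [OK], height=1
  node 33: h_left=-1, h_right=1, diff=2 [FAIL (|-1-1|=2 > 1)], height=2
  node 29: h_left=-1, h_right=2, diff=3 [FAIL (|-1-2|=3 > 1)], height=3
  node 22: h_left=-1, h_right=3, diff=4 [FAIL (|-1-3|=4 > 1)], height=4
  node 20: h_left=-1, h_right=4, diff=5 [FAIL (|-1-4|=5 > 1)], height=5
  node 12: h_left=-1, h_right=5, diff=6 [FAIL (|-1-5|=6 > 1)], height=6
  node 9: h_left=-1, h_right=6, diff=7 [FAIL (|-1-6|=7 > 1)], height=7
  node 5: h_left=-1, h_right=7, diff=8 [FAIL (|-1-7|=8 > 1)], height=8
  node 2: h_left=-1, h_right=8, diff=9 [FAIL (|-1-8|=9 > 1)], height=9
Node 33 violates the condition: |-1 - 1| = 2 > 1.
Result: Not balanced


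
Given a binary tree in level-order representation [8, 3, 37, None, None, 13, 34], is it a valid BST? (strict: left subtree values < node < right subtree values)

Level-order array: [8, 3, 37, None, None, 13, 34]
Validate using subtree bounds (lo, hi): at each node, require lo < value < hi,
then recurse left with hi=value and right with lo=value.
Preorder trace (stopping at first violation):
  at node 8 with bounds (-inf, +inf): OK
  at node 3 with bounds (-inf, 8): OK
  at node 37 with bounds (8, +inf): OK
  at node 13 with bounds (8, 37): OK
  at node 34 with bounds (37, +inf): VIOLATION
Node 34 violates its bound: not (37 < 34 < +inf).
Result: Not a valid BST


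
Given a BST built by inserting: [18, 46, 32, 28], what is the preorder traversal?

Tree insertion order: [18, 46, 32, 28]
Tree (level-order array): [18, None, 46, 32, None, 28]
Preorder traversal: [18, 46, 32, 28]


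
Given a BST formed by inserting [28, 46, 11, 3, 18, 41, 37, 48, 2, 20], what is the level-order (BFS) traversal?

Tree insertion order: [28, 46, 11, 3, 18, 41, 37, 48, 2, 20]
Tree (level-order array): [28, 11, 46, 3, 18, 41, 48, 2, None, None, 20, 37]
BFS from the root, enqueuing left then right child of each popped node:
  queue [28] -> pop 28, enqueue [11, 46], visited so far: [28]
  queue [11, 46] -> pop 11, enqueue [3, 18], visited so far: [28, 11]
  queue [46, 3, 18] -> pop 46, enqueue [41, 48], visited so far: [28, 11, 46]
  queue [3, 18, 41, 48] -> pop 3, enqueue [2], visited so far: [28, 11, 46, 3]
  queue [18, 41, 48, 2] -> pop 18, enqueue [20], visited so far: [28, 11, 46, 3, 18]
  queue [41, 48, 2, 20] -> pop 41, enqueue [37], visited so far: [28, 11, 46, 3, 18, 41]
  queue [48, 2, 20, 37] -> pop 48, enqueue [none], visited so far: [28, 11, 46, 3, 18, 41, 48]
  queue [2, 20, 37] -> pop 2, enqueue [none], visited so far: [28, 11, 46, 3, 18, 41, 48, 2]
  queue [20, 37] -> pop 20, enqueue [none], visited so far: [28, 11, 46, 3, 18, 41, 48, 2, 20]
  queue [37] -> pop 37, enqueue [none], visited so far: [28, 11, 46, 3, 18, 41, 48, 2, 20, 37]
Result: [28, 11, 46, 3, 18, 41, 48, 2, 20, 37]


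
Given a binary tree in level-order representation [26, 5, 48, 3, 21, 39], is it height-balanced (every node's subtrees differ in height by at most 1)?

Tree (level-order array): [26, 5, 48, 3, 21, 39]
Definition: a tree is height-balanced if, at every node, |h(left) - h(right)| <= 1 (empty subtree has height -1).
Bottom-up per-node check:
  node 3: h_left=-1, h_right=-1, diff=0 [OK], height=0
  node 21: h_left=-1, h_right=-1, diff=0 [OK], height=0
  node 5: h_left=0, h_right=0, diff=0 [OK], height=1
  node 39: h_left=-1, h_right=-1, diff=0 [OK], height=0
  node 48: h_left=0, h_right=-1, diff=1 [OK], height=1
  node 26: h_left=1, h_right=1, diff=0 [OK], height=2
All nodes satisfy the balance condition.
Result: Balanced


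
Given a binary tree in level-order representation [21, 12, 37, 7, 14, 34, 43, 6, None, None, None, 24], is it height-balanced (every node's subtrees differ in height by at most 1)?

Tree (level-order array): [21, 12, 37, 7, 14, 34, 43, 6, None, None, None, 24]
Definition: a tree is height-balanced if, at every node, |h(left) - h(right)| <= 1 (empty subtree has height -1).
Bottom-up per-node check:
  node 6: h_left=-1, h_right=-1, diff=0 [OK], height=0
  node 7: h_left=0, h_right=-1, diff=1 [OK], height=1
  node 14: h_left=-1, h_right=-1, diff=0 [OK], height=0
  node 12: h_left=1, h_right=0, diff=1 [OK], height=2
  node 24: h_left=-1, h_right=-1, diff=0 [OK], height=0
  node 34: h_left=0, h_right=-1, diff=1 [OK], height=1
  node 43: h_left=-1, h_right=-1, diff=0 [OK], height=0
  node 37: h_left=1, h_right=0, diff=1 [OK], height=2
  node 21: h_left=2, h_right=2, diff=0 [OK], height=3
All nodes satisfy the balance condition.
Result: Balanced


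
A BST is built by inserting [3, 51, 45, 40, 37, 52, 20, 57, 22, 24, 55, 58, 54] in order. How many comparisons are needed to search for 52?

Search path for 52: 3 -> 51 -> 52
Found: True
Comparisons: 3


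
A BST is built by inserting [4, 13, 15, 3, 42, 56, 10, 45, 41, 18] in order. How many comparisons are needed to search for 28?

Search path for 28: 4 -> 13 -> 15 -> 42 -> 41 -> 18
Found: False
Comparisons: 6


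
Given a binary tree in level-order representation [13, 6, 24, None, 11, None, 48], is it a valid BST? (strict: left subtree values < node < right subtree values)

Level-order array: [13, 6, 24, None, 11, None, 48]
Validate using subtree bounds (lo, hi): at each node, require lo < value < hi,
then recurse left with hi=value and right with lo=value.
Preorder trace (stopping at first violation):
  at node 13 with bounds (-inf, +inf): OK
  at node 6 with bounds (-inf, 13): OK
  at node 11 with bounds (6, 13): OK
  at node 24 with bounds (13, +inf): OK
  at node 48 with bounds (24, +inf): OK
No violation found at any node.
Result: Valid BST


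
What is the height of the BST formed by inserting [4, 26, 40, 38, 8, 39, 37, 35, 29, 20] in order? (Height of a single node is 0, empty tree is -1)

Insertion order: [4, 26, 40, 38, 8, 39, 37, 35, 29, 20]
Tree (level-order array): [4, None, 26, 8, 40, None, 20, 38, None, None, None, 37, 39, 35, None, None, None, 29]
Compute height bottom-up (empty subtree = -1):
  height(20) = 1 + max(-1, -1) = 0
  height(8) = 1 + max(-1, 0) = 1
  height(29) = 1 + max(-1, -1) = 0
  height(35) = 1 + max(0, -1) = 1
  height(37) = 1 + max(1, -1) = 2
  height(39) = 1 + max(-1, -1) = 0
  height(38) = 1 + max(2, 0) = 3
  height(40) = 1 + max(3, -1) = 4
  height(26) = 1 + max(1, 4) = 5
  height(4) = 1 + max(-1, 5) = 6
Height = 6


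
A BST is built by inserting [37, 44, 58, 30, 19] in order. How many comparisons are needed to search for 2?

Search path for 2: 37 -> 30 -> 19
Found: False
Comparisons: 3


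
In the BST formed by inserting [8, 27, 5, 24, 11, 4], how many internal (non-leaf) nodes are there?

Tree built from: [8, 27, 5, 24, 11, 4]
Tree (level-order array): [8, 5, 27, 4, None, 24, None, None, None, 11]
Rule: An internal node has at least one child.
Per-node child counts:
  node 8: 2 child(ren)
  node 5: 1 child(ren)
  node 4: 0 child(ren)
  node 27: 1 child(ren)
  node 24: 1 child(ren)
  node 11: 0 child(ren)
Matching nodes: [8, 5, 27, 24]
Count of internal (non-leaf) nodes: 4


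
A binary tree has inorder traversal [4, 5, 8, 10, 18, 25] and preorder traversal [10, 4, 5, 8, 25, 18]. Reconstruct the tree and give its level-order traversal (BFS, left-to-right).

Inorder:  [4, 5, 8, 10, 18, 25]
Preorder: [10, 4, 5, 8, 25, 18]
Algorithm: preorder visits root first, so consume preorder in order;
for each root, split the current inorder slice at that value into
left-subtree inorder and right-subtree inorder, then recurse.
Recursive splits:
  root=10; inorder splits into left=[4, 5, 8], right=[18, 25]
  root=4; inorder splits into left=[], right=[5, 8]
  root=5; inorder splits into left=[], right=[8]
  root=8; inorder splits into left=[], right=[]
  root=25; inorder splits into left=[18], right=[]
  root=18; inorder splits into left=[], right=[]
Reconstructed level-order: [10, 4, 25, 5, 18, 8]


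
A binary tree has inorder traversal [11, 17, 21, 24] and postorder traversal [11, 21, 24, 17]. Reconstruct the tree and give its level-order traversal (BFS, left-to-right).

Inorder:   [11, 17, 21, 24]
Postorder: [11, 21, 24, 17]
Algorithm: postorder visits root last, so walk postorder right-to-left;
each value is the root of the current inorder slice — split it at that
value, recurse on the right subtree first, then the left.
Recursive splits:
  root=17; inorder splits into left=[11], right=[21, 24]
  root=24; inorder splits into left=[21], right=[]
  root=21; inorder splits into left=[], right=[]
  root=11; inorder splits into left=[], right=[]
Reconstructed level-order: [17, 11, 24, 21]


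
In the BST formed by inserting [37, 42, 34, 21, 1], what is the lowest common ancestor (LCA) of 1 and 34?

Tree insertion order: [37, 42, 34, 21, 1]
Tree (level-order array): [37, 34, 42, 21, None, None, None, 1]
In a BST, the LCA of p=1, q=34 is the first node v on the
root-to-leaf path with p <= v <= q (go left if both < v, right if both > v).
Walk from root:
  at 37: both 1 and 34 < 37, go left
  at 34: 1 <= 34 <= 34, this is the LCA
LCA = 34


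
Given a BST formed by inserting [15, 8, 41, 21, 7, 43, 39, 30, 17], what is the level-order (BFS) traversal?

Tree insertion order: [15, 8, 41, 21, 7, 43, 39, 30, 17]
Tree (level-order array): [15, 8, 41, 7, None, 21, 43, None, None, 17, 39, None, None, None, None, 30]
BFS from the root, enqueuing left then right child of each popped node:
  queue [15] -> pop 15, enqueue [8, 41], visited so far: [15]
  queue [8, 41] -> pop 8, enqueue [7], visited so far: [15, 8]
  queue [41, 7] -> pop 41, enqueue [21, 43], visited so far: [15, 8, 41]
  queue [7, 21, 43] -> pop 7, enqueue [none], visited so far: [15, 8, 41, 7]
  queue [21, 43] -> pop 21, enqueue [17, 39], visited so far: [15, 8, 41, 7, 21]
  queue [43, 17, 39] -> pop 43, enqueue [none], visited so far: [15, 8, 41, 7, 21, 43]
  queue [17, 39] -> pop 17, enqueue [none], visited so far: [15, 8, 41, 7, 21, 43, 17]
  queue [39] -> pop 39, enqueue [30], visited so far: [15, 8, 41, 7, 21, 43, 17, 39]
  queue [30] -> pop 30, enqueue [none], visited so far: [15, 8, 41, 7, 21, 43, 17, 39, 30]
Result: [15, 8, 41, 7, 21, 43, 17, 39, 30]


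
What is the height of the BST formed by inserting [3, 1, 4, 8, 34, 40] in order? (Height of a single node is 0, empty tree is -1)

Insertion order: [3, 1, 4, 8, 34, 40]
Tree (level-order array): [3, 1, 4, None, None, None, 8, None, 34, None, 40]
Compute height bottom-up (empty subtree = -1):
  height(1) = 1 + max(-1, -1) = 0
  height(40) = 1 + max(-1, -1) = 0
  height(34) = 1 + max(-1, 0) = 1
  height(8) = 1 + max(-1, 1) = 2
  height(4) = 1 + max(-1, 2) = 3
  height(3) = 1 + max(0, 3) = 4
Height = 4


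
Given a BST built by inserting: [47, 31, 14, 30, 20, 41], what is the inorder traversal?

Tree insertion order: [47, 31, 14, 30, 20, 41]
Tree (level-order array): [47, 31, None, 14, 41, None, 30, None, None, 20]
Inorder traversal: [14, 20, 30, 31, 41, 47]


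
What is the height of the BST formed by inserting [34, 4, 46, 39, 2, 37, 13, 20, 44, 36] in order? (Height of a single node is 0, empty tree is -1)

Insertion order: [34, 4, 46, 39, 2, 37, 13, 20, 44, 36]
Tree (level-order array): [34, 4, 46, 2, 13, 39, None, None, None, None, 20, 37, 44, None, None, 36]
Compute height bottom-up (empty subtree = -1):
  height(2) = 1 + max(-1, -1) = 0
  height(20) = 1 + max(-1, -1) = 0
  height(13) = 1 + max(-1, 0) = 1
  height(4) = 1 + max(0, 1) = 2
  height(36) = 1 + max(-1, -1) = 0
  height(37) = 1 + max(0, -1) = 1
  height(44) = 1 + max(-1, -1) = 0
  height(39) = 1 + max(1, 0) = 2
  height(46) = 1 + max(2, -1) = 3
  height(34) = 1 + max(2, 3) = 4
Height = 4


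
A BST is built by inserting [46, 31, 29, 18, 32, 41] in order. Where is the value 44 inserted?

Starting tree (level order): [46, 31, None, 29, 32, 18, None, None, 41]
Insertion path: 46 -> 31 -> 32 -> 41
Result: insert 44 as right child of 41
Final tree (level order): [46, 31, None, 29, 32, 18, None, None, 41, None, None, None, 44]


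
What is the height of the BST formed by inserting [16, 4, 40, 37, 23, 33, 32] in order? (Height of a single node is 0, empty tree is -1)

Insertion order: [16, 4, 40, 37, 23, 33, 32]
Tree (level-order array): [16, 4, 40, None, None, 37, None, 23, None, None, 33, 32]
Compute height bottom-up (empty subtree = -1):
  height(4) = 1 + max(-1, -1) = 0
  height(32) = 1 + max(-1, -1) = 0
  height(33) = 1 + max(0, -1) = 1
  height(23) = 1 + max(-1, 1) = 2
  height(37) = 1 + max(2, -1) = 3
  height(40) = 1 + max(3, -1) = 4
  height(16) = 1 + max(0, 4) = 5
Height = 5


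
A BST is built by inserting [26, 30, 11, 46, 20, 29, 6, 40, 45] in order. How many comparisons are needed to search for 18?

Search path for 18: 26 -> 11 -> 20
Found: False
Comparisons: 3


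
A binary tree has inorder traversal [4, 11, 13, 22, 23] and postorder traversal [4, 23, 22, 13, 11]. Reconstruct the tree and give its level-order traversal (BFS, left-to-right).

Inorder:   [4, 11, 13, 22, 23]
Postorder: [4, 23, 22, 13, 11]
Algorithm: postorder visits root last, so walk postorder right-to-left;
each value is the root of the current inorder slice — split it at that
value, recurse on the right subtree first, then the left.
Recursive splits:
  root=11; inorder splits into left=[4], right=[13, 22, 23]
  root=13; inorder splits into left=[], right=[22, 23]
  root=22; inorder splits into left=[], right=[23]
  root=23; inorder splits into left=[], right=[]
  root=4; inorder splits into left=[], right=[]
Reconstructed level-order: [11, 4, 13, 22, 23]


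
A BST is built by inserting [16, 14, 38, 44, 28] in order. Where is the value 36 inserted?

Starting tree (level order): [16, 14, 38, None, None, 28, 44]
Insertion path: 16 -> 38 -> 28
Result: insert 36 as right child of 28
Final tree (level order): [16, 14, 38, None, None, 28, 44, None, 36]


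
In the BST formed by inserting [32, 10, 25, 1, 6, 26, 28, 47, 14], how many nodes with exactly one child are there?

Tree built from: [32, 10, 25, 1, 6, 26, 28, 47, 14]
Tree (level-order array): [32, 10, 47, 1, 25, None, None, None, 6, 14, 26, None, None, None, None, None, 28]
Rule: These are nodes with exactly 1 non-null child.
Per-node child counts:
  node 32: 2 child(ren)
  node 10: 2 child(ren)
  node 1: 1 child(ren)
  node 6: 0 child(ren)
  node 25: 2 child(ren)
  node 14: 0 child(ren)
  node 26: 1 child(ren)
  node 28: 0 child(ren)
  node 47: 0 child(ren)
Matching nodes: [1, 26]
Count of nodes with exactly one child: 2


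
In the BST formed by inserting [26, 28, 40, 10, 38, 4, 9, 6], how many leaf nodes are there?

Tree built from: [26, 28, 40, 10, 38, 4, 9, 6]
Tree (level-order array): [26, 10, 28, 4, None, None, 40, None, 9, 38, None, 6]
Rule: A leaf has 0 children.
Per-node child counts:
  node 26: 2 child(ren)
  node 10: 1 child(ren)
  node 4: 1 child(ren)
  node 9: 1 child(ren)
  node 6: 0 child(ren)
  node 28: 1 child(ren)
  node 40: 1 child(ren)
  node 38: 0 child(ren)
Matching nodes: [6, 38]
Count of leaf nodes: 2


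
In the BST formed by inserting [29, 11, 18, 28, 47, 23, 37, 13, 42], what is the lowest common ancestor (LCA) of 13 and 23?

Tree insertion order: [29, 11, 18, 28, 47, 23, 37, 13, 42]
Tree (level-order array): [29, 11, 47, None, 18, 37, None, 13, 28, None, 42, None, None, 23]
In a BST, the LCA of p=13, q=23 is the first node v on the
root-to-leaf path with p <= v <= q (go left if both < v, right if both > v).
Walk from root:
  at 29: both 13 and 23 < 29, go left
  at 11: both 13 and 23 > 11, go right
  at 18: 13 <= 18 <= 23, this is the LCA
LCA = 18


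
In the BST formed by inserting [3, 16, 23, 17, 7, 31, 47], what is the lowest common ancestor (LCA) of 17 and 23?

Tree insertion order: [3, 16, 23, 17, 7, 31, 47]
Tree (level-order array): [3, None, 16, 7, 23, None, None, 17, 31, None, None, None, 47]
In a BST, the LCA of p=17, q=23 is the first node v on the
root-to-leaf path with p <= v <= q (go left if both < v, right if both > v).
Walk from root:
  at 3: both 17 and 23 > 3, go right
  at 16: both 17 and 23 > 16, go right
  at 23: 17 <= 23 <= 23, this is the LCA
LCA = 23


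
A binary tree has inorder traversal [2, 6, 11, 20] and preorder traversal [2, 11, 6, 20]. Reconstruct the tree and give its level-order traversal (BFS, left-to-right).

Inorder:  [2, 6, 11, 20]
Preorder: [2, 11, 6, 20]
Algorithm: preorder visits root first, so consume preorder in order;
for each root, split the current inorder slice at that value into
left-subtree inorder and right-subtree inorder, then recurse.
Recursive splits:
  root=2; inorder splits into left=[], right=[6, 11, 20]
  root=11; inorder splits into left=[6], right=[20]
  root=6; inorder splits into left=[], right=[]
  root=20; inorder splits into left=[], right=[]
Reconstructed level-order: [2, 11, 6, 20]


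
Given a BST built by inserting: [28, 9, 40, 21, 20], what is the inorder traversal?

Tree insertion order: [28, 9, 40, 21, 20]
Tree (level-order array): [28, 9, 40, None, 21, None, None, 20]
Inorder traversal: [9, 20, 21, 28, 40]


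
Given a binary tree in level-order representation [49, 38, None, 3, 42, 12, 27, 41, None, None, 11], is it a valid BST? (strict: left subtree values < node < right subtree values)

Level-order array: [49, 38, None, 3, 42, 12, 27, 41, None, None, 11]
Validate using subtree bounds (lo, hi): at each node, require lo < value < hi,
then recurse left with hi=value and right with lo=value.
Preorder trace (stopping at first violation):
  at node 49 with bounds (-inf, +inf): OK
  at node 38 with bounds (-inf, 49): OK
  at node 3 with bounds (-inf, 38): OK
  at node 12 with bounds (-inf, 3): VIOLATION
Node 12 violates its bound: not (-inf < 12 < 3).
Result: Not a valid BST


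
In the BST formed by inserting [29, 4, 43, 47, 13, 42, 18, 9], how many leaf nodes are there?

Tree built from: [29, 4, 43, 47, 13, 42, 18, 9]
Tree (level-order array): [29, 4, 43, None, 13, 42, 47, 9, 18]
Rule: A leaf has 0 children.
Per-node child counts:
  node 29: 2 child(ren)
  node 4: 1 child(ren)
  node 13: 2 child(ren)
  node 9: 0 child(ren)
  node 18: 0 child(ren)
  node 43: 2 child(ren)
  node 42: 0 child(ren)
  node 47: 0 child(ren)
Matching nodes: [9, 18, 42, 47]
Count of leaf nodes: 4


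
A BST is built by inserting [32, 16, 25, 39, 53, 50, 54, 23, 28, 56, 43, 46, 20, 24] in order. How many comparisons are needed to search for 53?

Search path for 53: 32 -> 39 -> 53
Found: True
Comparisons: 3


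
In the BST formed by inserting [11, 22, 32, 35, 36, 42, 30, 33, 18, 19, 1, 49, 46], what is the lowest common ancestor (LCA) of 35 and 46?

Tree insertion order: [11, 22, 32, 35, 36, 42, 30, 33, 18, 19, 1, 49, 46]
Tree (level-order array): [11, 1, 22, None, None, 18, 32, None, 19, 30, 35, None, None, None, None, 33, 36, None, None, None, 42, None, 49, 46]
In a BST, the LCA of p=35, q=46 is the first node v on the
root-to-leaf path with p <= v <= q (go left if both < v, right if both > v).
Walk from root:
  at 11: both 35 and 46 > 11, go right
  at 22: both 35 and 46 > 22, go right
  at 32: both 35 and 46 > 32, go right
  at 35: 35 <= 35 <= 46, this is the LCA
LCA = 35


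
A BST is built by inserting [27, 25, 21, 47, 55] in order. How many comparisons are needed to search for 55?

Search path for 55: 27 -> 47 -> 55
Found: True
Comparisons: 3


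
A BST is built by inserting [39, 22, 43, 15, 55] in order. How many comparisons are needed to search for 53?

Search path for 53: 39 -> 43 -> 55
Found: False
Comparisons: 3


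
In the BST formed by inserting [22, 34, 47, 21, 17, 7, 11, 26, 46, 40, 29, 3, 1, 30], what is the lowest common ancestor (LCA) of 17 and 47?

Tree insertion order: [22, 34, 47, 21, 17, 7, 11, 26, 46, 40, 29, 3, 1, 30]
Tree (level-order array): [22, 21, 34, 17, None, 26, 47, 7, None, None, 29, 46, None, 3, 11, None, 30, 40, None, 1]
In a BST, the LCA of p=17, q=47 is the first node v on the
root-to-leaf path with p <= v <= q (go left if both < v, right if both > v).
Walk from root:
  at 22: 17 <= 22 <= 47, this is the LCA
LCA = 22


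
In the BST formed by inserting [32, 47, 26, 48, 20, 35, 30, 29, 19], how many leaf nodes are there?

Tree built from: [32, 47, 26, 48, 20, 35, 30, 29, 19]
Tree (level-order array): [32, 26, 47, 20, 30, 35, 48, 19, None, 29]
Rule: A leaf has 0 children.
Per-node child counts:
  node 32: 2 child(ren)
  node 26: 2 child(ren)
  node 20: 1 child(ren)
  node 19: 0 child(ren)
  node 30: 1 child(ren)
  node 29: 0 child(ren)
  node 47: 2 child(ren)
  node 35: 0 child(ren)
  node 48: 0 child(ren)
Matching nodes: [19, 29, 35, 48]
Count of leaf nodes: 4


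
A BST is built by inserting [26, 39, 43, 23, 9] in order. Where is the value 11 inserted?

Starting tree (level order): [26, 23, 39, 9, None, None, 43]
Insertion path: 26 -> 23 -> 9
Result: insert 11 as right child of 9
Final tree (level order): [26, 23, 39, 9, None, None, 43, None, 11]


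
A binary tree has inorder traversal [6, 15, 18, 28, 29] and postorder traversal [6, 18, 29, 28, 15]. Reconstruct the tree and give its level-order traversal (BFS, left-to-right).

Inorder:   [6, 15, 18, 28, 29]
Postorder: [6, 18, 29, 28, 15]
Algorithm: postorder visits root last, so walk postorder right-to-left;
each value is the root of the current inorder slice — split it at that
value, recurse on the right subtree first, then the left.
Recursive splits:
  root=15; inorder splits into left=[6], right=[18, 28, 29]
  root=28; inorder splits into left=[18], right=[29]
  root=29; inorder splits into left=[], right=[]
  root=18; inorder splits into left=[], right=[]
  root=6; inorder splits into left=[], right=[]
Reconstructed level-order: [15, 6, 28, 18, 29]


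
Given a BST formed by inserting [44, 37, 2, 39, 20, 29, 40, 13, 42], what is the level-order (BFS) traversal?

Tree insertion order: [44, 37, 2, 39, 20, 29, 40, 13, 42]
Tree (level-order array): [44, 37, None, 2, 39, None, 20, None, 40, 13, 29, None, 42]
BFS from the root, enqueuing left then right child of each popped node:
  queue [44] -> pop 44, enqueue [37], visited so far: [44]
  queue [37] -> pop 37, enqueue [2, 39], visited so far: [44, 37]
  queue [2, 39] -> pop 2, enqueue [20], visited so far: [44, 37, 2]
  queue [39, 20] -> pop 39, enqueue [40], visited so far: [44, 37, 2, 39]
  queue [20, 40] -> pop 20, enqueue [13, 29], visited so far: [44, 37, 2, 39, 20]
  queue [40, 13, 29] -> pop 40, enqueue [42], visited so far: [44, 37, 2, 39, 20, 40]
  queue [13, 29, 42] -> pop 13, enqueue [none], visited so far: [44, 37, 2, 39, 20, 40, 13]
  queue [29, 42] -> pop 29, enqueue [none], visited so far: [44, 37, 2, 39, 20, 40, 13, 29]
  queue [42] -> pop 42, enqueue [none], visited so far: [44, 37, 2, 39, 20, 40, 13, 29, 42]
Result: [44, 37, 2, 39, 20, 40, 13, 29, 42]


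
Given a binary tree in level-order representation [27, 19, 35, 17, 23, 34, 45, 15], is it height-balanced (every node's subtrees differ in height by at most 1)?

Tree (level-order array): [27, 19, 35, 17, 23, 34, 45, 15]
Definition: a tree is height-balanced if, at every node, |h(left) - h(right)| <= 1 (empty subtree has height -1).
Bottom-up per-node check:
  node 15: h_left=-1, h_right=-1, diff=0 [OK], height=0
  node 17: h_left=0, h_right=-1, diff=1 [OK], height=1
  node 23: h_left=-1, h_right=-1, diff=0 [OK], height=0
  node 19: h_left=1, h_right=0, diff=1 [OK], height=2
  node 34: h_left=-1, h_right=-1, diff=0 [OK], height=0
  node 45: h_left=-1, h_right=-1, diff=0 [OK], height=0
  node 35: h_left=0, h_right=0, diff=0 [OK], height=1
  node 27: h_left=2, h_right=1, diff=1 [OK], height=3
All nodes satisfy the balance condition.
Result: Balanced


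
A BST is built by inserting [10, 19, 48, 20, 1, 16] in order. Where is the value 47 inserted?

Starting tree (level order): [10, 1, 19, None, None, 16, 48, None, None, 20]
Insertion path: 10 -> 19 -> 48 -> 20
Result: insert 47 as right child of 20
Final tree (level order): [10, 1, 19, None, None, 16, 48, None, None, 20, None, None, 47]


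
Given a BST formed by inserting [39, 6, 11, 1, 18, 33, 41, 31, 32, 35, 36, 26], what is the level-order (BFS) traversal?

Tree insertion order: [39, 6, 11, 1, 18, 33, 41, 31, 32, 35, 36, 26]
Tree (level-order array): [39, 6, 41, 1, 11, None, None, None, None, None, 18, None, 33, 31, 35, 26, 32, None, 36]
BFS from the root, enqueuing left then right child of each popped node:
  queue [39] -> pop 39, enqueue [6, 41], visited so far: [39]
  queue [6, 41] -> pop 6, enqueue [1, 11], visited so far: [39, 6]
  queue [41, 1, 11] -> pop 41, enqueue [none], visited so far: [39, 6, 41]
  queue [1, 11] -> pop 1, enqueue [none], visited so far: [39, 6, 41, 1]
  queue [11] -> pop 11, enqueue [18], visited so far: [39, 6, 41, 1, 11]
  queue [18] -> pop 18, enqueue [33], visited so far: [39, 6, 41, 1, 11, 18]
  queue [33] -> pop 33, enqueue [31, 35], visited so far: [39, 6, 41, 1, 11, 18, 33]
  queue [31, 35] -> pop 31, enqueue [26, 32], visited so far: [39, 6, 41, 1, 11, 18, 33, 31]
  queue [35, 26, 32] -> pop 35, enqueue [36], visited so far: [39, 6, 41, 1, 11, 18, 33, 31, 35]
  queue [26, 32, 36] -> pop 26, enqueue [none], visited so far: [39, 6, 41, 1, 11, 18, 33, 31, 35, 26]
  queue [32, 36] -> pop 32, enqueue [none], visited so far: [39, 6, 41, 1, 11, 18, 33, 31, 35, 26, 32]
  queue [36] -> pop 36, enqueue [none], visited so far: [39, 6, 41, 1, 11, 18, 33, 31, 35, 26, 32, 36]
Result: [39, 6, 41, 1, 11, 18, 33, 31, 35, 26, 32, 36]


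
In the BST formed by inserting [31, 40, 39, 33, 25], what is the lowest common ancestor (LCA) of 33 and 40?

Tree insertion order: [31, 40, 39, 33, 25]
Tree (level-order array): [31, 25, 40, None, None, 39, None, 33]
In a BST, the LCA of p=33, q=40 is the first node v on the
root-to-leaf path with p <= v <= q (go left if both < v, right if both > v).
Walk from root:
  at 31: both 33 and 40 > 31, go right
  at 40: 33 <= 40 <= 40, this is the LCA
LCA = 40


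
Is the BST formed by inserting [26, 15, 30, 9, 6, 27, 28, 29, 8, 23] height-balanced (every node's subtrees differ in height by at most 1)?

Tree (level-order array): [26, 15, 30, 9, 23, 27, None, 6, None, None, None, None, 28, None, 8, None, 29]
Definition: a tree is height-balanced if, at every node, |h(left) - h(right)| <= 1 (empty subtree has height -1).
Bottom-up per-node check:
  node 8: h_left=-1, h_right=-1, diff=0 [OK], height=0
  node 6: h_left=-1, h_right=0, diff=1 [OK], height=1
  node 9: h_left=1, h_right=-1, diff=2 [FAIL (|1--1|=2 > 1)], height=2
  node 23: h_left=-1, h_right=-1, diff=0 [OK], height=0
  node 15: h_left=2, h_right=0, diff=2 [FAIL (|2-0|=2 > 1)], height=3
  node 29: h_left=-1, h_right=-1, diff=0 [OK], height=0
  node 28: h_left=-1, h_right=0, diff=1 [OK], height=1
  node 27: h_left=-1, h_right=1, diff=2 [FAIL (|-1-1|=2 > 1)], height=2
  node 30: h_left=2, h_right=-1, diff=3 [FAIL (|2--1|=3 > 1)], height=3
  node 26: h_left=3, h_right=3, diff=0 [OK], height=4
Node 9 violates the condition: |1 - -1| = 2 > 1.
Result: Not balanced
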